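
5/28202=5/28202=0.00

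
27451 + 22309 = 49760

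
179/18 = 9 + 17/18 =9.94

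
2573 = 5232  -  2659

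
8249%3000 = 2249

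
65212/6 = 10868 + 2/3 = 10868.67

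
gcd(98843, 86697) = 1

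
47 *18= 846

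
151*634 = 95734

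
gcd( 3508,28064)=3508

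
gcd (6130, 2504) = 2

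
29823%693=24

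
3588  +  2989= 6577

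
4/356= 1/89 = 0.01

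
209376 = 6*34896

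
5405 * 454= 2453870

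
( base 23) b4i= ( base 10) 5929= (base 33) 5EM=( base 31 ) 658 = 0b1011100101001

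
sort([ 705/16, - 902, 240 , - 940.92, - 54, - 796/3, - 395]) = [ - 940.92 , - 902,  -  395 , - 796/3, - 54,705/16, 240]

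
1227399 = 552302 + 675097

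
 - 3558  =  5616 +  - 9174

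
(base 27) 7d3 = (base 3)21111010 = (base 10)5457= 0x1551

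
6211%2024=139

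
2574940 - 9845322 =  - 7270382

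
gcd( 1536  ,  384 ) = 384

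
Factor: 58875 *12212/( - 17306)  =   - 359490750/8653 = -2^1*3^1 * 5^3*17^( - 1) * 43^1*71^1*157^1*509^(  -  1 ) 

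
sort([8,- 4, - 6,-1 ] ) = [  -  6, - 4 , - 1,8]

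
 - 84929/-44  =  84929/44  =  1930.20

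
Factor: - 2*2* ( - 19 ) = 2^2*19^1= 76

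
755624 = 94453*8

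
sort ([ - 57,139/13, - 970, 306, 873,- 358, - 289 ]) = [ - 970, - 358, - 289, - 57,139/13,  306,873] 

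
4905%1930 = 1045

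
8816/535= 16 + 256/535 = 16.48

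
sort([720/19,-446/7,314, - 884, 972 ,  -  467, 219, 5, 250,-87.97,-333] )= [ - 884, -467,-333,-87.97,-446/7, 5,  720/19,219 , 250,314, 972]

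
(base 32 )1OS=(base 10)1820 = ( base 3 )2111102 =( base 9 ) 2442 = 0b11100011100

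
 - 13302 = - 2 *6651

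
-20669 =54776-75445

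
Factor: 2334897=3^2*61^1*4253^1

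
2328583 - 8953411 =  - 6624828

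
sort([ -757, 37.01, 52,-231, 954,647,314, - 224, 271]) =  [-757 , - 231,-224, 37.01, 52,  271,314,  647, 954]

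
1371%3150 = 1371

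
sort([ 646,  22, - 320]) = [ -320, 22,646 ]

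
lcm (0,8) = 0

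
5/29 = 5/29 = 0.17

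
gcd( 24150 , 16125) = 75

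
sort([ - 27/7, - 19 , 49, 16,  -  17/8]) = [-19, - 27/7, - 17/8, 16, 49]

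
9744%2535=2139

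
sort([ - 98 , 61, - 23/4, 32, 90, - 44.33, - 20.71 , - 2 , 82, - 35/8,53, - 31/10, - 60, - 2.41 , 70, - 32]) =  [  -  98, - 60, - 44.33, - 32 , - 20.71,  -  23/4, - 35/8,-31/10, - 2.41, - 2, 32,53,61, 70, 82,90 ] 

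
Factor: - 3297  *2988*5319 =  - 2^2*3^6*7^1 * 83^1 * 157^1*197^1  =  -  52399788084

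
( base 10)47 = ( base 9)52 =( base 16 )2f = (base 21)25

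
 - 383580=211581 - 595161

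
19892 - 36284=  - 16392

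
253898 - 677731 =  - 423833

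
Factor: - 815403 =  - 3^1*47^1*5783^1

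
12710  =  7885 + 4825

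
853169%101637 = 40073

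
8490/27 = 2830/9 = 314.44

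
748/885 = 748/885 =0.85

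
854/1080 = 427/540 = 0.79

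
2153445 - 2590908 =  - 437463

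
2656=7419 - 4763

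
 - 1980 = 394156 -396136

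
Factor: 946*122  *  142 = 2^3*11^1*43^1*61^1*71^1 = 16388504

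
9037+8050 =17087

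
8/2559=8/2559 = 0.00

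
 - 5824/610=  - 10  +  138/305 = -9.55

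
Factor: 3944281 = 11^1*358571^1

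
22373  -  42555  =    -  20182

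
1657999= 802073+855926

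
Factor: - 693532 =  - 2^2*7^1 *17^1*31^1*47^1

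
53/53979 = 53/53979 = 0.00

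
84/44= 1 + 10/11= 1.91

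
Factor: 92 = 2^2* 23^1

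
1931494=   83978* 23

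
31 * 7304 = 226424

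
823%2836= 823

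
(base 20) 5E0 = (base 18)70C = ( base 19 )660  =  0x8E8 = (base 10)2280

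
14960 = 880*17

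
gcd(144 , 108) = 36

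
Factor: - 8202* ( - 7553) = 61949706 = 2^1* 3^1* 7^1*13^1*83^1*1367^1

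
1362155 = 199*6845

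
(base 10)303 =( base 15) 153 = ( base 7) 612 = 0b100101111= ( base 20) f3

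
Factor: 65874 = 2^1*3^1*10979^1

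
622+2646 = 3268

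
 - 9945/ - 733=9945/733 = 13.57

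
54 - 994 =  - 940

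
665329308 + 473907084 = 1139236392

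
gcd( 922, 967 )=1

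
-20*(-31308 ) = 626160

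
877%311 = 255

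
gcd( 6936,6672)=24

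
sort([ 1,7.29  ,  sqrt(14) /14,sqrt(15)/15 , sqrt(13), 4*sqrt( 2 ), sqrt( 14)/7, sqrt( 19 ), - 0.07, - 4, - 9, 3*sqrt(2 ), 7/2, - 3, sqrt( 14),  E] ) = [ - 9, - 4, - 3, - 0.07,sqrt (15) /15,sqrt( 14 )/14 , sqrt(14 )/7, 1, E,7/2, sqrt(13), sqrt (14) , 3*sqrt(2), sqrt( 19 ), 4*sqrt (2), 7.29] 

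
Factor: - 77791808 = - 2^6*1215497^1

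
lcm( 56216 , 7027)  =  56216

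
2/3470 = 1/1735 = 0.00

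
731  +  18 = 749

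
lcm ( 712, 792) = 70488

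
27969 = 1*27969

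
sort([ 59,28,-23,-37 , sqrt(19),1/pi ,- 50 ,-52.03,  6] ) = [-52.03, - 50, - 37, - 23,1/pi,sqrt( 19), 6,  28,59 ] 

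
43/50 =43/50 = 0.86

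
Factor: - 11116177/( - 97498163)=7^(-1 )*47^( - 1)*296347^( - 1)*11116177^1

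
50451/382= 132 + 27/382 = 132.07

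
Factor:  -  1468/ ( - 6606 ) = 2^1 *3^ ( - 2 ) = 2/9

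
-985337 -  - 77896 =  - 907441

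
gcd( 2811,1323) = 3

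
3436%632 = 276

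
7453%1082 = 961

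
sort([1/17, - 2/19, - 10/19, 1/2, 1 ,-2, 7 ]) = [ -2, - 10/19, - 2/19,1/17,1/2,  1,  7] 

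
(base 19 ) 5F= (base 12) 92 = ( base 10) 110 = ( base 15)75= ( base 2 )1101110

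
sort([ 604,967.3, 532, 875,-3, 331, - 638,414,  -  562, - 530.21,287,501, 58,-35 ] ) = [ - 638, - 562,  -  530.21, - 35,-3, 58,287,331,414,501, 532, 604, 875,967.3]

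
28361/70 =405 + 11/70= 405.16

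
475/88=475/88=   5.40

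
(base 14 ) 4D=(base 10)69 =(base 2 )1000101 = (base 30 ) 29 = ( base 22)33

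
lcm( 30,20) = 60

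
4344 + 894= 5238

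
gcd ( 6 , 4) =2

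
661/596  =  1 +65/596 = 1.11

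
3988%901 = 384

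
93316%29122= 5950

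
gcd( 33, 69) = 3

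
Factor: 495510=2^1*3^1*5^1 * 83^1*199^1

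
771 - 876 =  - 105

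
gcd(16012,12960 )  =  4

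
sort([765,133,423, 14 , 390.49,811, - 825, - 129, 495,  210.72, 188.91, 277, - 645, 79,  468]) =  [  -  825  ,- 645, -129, 14,79, 133, 188.91, 210.72, 277,390.49,423,468,495, 765, 811]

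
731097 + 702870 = 1433967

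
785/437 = 1+348/437  =  1.80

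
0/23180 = 0 = 0.00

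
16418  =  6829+9589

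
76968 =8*9621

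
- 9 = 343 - 352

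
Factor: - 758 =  - 2^1*379^1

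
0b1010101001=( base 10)681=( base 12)489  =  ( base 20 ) 1E1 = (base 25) 126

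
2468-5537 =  - 3069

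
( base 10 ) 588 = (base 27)ll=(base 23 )12D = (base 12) 410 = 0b1001001100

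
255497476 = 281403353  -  25905877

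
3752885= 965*3889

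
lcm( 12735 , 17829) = 89145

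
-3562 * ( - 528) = 1880736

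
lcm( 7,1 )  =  7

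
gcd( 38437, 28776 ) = 1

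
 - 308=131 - 439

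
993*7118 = 7068174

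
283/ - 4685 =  - 1 + 4402/4685 = - 0.06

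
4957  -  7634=  -  2677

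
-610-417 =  - 1027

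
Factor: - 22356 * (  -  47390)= 1059450840 = 2^3*3^5*5^1* 7^1*23^1*677^1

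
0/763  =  0 = 0.00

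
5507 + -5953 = -446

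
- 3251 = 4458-7709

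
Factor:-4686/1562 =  - 3 = - 3^1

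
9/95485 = 9/95485 = 0.00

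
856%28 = 16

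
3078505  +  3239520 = 6318025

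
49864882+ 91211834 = 141076716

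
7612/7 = 7612/7=1087.43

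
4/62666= 2/31333=0.00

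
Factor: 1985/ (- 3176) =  - 2^( - 3) * 5^1 = -5/8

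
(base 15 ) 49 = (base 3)2120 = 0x45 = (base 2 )1000101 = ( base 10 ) 69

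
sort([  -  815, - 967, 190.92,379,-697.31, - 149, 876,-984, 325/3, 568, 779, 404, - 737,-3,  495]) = [ - 984, - 967, - 815,-737, - 697.31,  -  149, - 3, 325/3, 190.92, 379,404, 495, 568,779, 876 ]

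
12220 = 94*130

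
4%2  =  0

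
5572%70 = 42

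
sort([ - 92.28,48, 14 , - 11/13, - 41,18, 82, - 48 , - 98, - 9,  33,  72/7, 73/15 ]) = [ - 98, - 92.28, - 48, - 41,-9, - 11/13,  73/15,72/7,14 , 18 , 33, 48,82] 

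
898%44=18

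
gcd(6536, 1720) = 344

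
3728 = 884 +2844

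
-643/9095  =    -  643/9095 = - 0.07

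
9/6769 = 9/6769= 0.00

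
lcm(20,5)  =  20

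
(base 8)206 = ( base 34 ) 3w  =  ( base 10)134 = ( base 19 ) 71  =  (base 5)1014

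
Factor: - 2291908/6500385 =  - 2^2*3^( - 3) *5^ ( - 1) * 47^1*73^1*167^1*179^( - 1)*269^(  -  1 ) 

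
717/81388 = 717/81388 = 0.01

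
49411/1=49411 = 49411.00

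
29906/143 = 29906/143 = 209.13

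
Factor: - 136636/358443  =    -  2^2*3^(  -  2)*34159^1 * 39827^( - 1)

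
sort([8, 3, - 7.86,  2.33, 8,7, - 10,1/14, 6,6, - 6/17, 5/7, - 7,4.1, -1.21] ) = [ - 10,  -  7.86, - 7,-1.21, - 6/17, 1/14,  5/7,2.33, 3,4.1,6, 6,  7,  8,8]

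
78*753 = 58734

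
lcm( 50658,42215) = 253290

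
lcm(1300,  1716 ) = 42900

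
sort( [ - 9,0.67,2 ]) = [ - 9, 0.67, 2]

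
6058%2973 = 112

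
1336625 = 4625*289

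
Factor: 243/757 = 3^5*757^( - 1 )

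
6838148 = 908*7531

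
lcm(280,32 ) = 1120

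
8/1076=2/269  =  0.01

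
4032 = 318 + 3714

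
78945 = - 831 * (-95 ) 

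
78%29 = 20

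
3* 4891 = 14673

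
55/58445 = 11/11689 = 0.00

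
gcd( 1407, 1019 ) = 1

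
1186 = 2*593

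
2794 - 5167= - 2373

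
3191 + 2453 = 5644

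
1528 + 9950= 11478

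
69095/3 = 69095/3 = 23031.67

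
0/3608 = 0 = 0.00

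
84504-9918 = 74586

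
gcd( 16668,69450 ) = 2778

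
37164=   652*57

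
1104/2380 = 276/595 = 0.46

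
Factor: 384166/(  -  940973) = -2^1*11^(-1) *17^1*131^(- 1)*653^( - 1) * 11299^1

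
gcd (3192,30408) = 168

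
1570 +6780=8350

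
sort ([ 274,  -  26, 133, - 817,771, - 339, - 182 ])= [-817, - 339, - 182,-26, 133, 274, 771]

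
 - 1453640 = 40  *(-36341) 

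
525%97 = 40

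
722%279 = 164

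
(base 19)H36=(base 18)1128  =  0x1838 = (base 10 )6200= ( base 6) 44412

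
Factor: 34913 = 34913^1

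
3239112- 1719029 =1520083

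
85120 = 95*896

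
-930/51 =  - 310/17 = - 18.24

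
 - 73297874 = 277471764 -350769638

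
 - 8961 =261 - 9222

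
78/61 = 78/61 = 1.28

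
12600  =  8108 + 4492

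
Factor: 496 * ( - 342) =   -  2^5*3^2*19^1*31^1= - 169632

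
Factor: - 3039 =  - 3^1*1013^1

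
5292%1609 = 465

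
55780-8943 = 46837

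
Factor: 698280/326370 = 2^2*23^1 * 43^( - 1) = 92/43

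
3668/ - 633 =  - 3668/633 =- 5.79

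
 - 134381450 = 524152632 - 658534082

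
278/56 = 139/28 = 4.96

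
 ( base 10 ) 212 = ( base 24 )8k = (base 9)255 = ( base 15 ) e2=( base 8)324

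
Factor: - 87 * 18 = -1566 = - 2^1*3^3*29^1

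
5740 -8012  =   - 2272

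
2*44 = 88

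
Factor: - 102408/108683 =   -  408/433 = - 2^3 * 3^1*17^1*433^( - 1)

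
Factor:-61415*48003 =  - 3^1*5^1*71^1*173^1*16001^1 = -2948104245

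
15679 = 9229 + 6450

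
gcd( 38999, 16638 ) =59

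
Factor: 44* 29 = 1276= 2^2*11^1*29^1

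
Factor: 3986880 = 2^6 * 3^1*5^1*4153^1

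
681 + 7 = 688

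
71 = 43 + 28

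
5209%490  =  309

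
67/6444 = 67/6444  =  0.01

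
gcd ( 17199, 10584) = 1323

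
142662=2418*59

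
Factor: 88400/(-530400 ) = - 1/6 = -2^( - 1 )*3^( - 1 )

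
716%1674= 716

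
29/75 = 29/75 = 0.39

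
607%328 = 279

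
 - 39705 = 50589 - 90294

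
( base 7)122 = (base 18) 3B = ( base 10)65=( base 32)21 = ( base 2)1000001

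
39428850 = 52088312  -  12659462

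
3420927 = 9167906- 5746979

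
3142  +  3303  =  6445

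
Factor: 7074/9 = 786 = 2^1*3^1*131^1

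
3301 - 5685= - 2384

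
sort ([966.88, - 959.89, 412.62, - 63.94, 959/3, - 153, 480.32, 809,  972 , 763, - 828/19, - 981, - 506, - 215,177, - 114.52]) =[ - 981, - 959.89,  -  506, - 215, - 153, - 114.52, - 63.94,-828/19, 177,959/3 , 412.62, 480.32,763, 809, 966.88, 972]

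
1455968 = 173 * 8416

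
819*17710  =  14504490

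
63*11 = 693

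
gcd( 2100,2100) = 2100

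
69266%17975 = 15341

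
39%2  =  1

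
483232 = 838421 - 355189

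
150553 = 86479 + 64074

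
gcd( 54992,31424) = 7856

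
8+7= 15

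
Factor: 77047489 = 19^1 * 83^1*48857^1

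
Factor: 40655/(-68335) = -47^1 *79^( - 1 ) = - 47/79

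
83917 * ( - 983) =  -82490411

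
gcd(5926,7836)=2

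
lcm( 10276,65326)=914564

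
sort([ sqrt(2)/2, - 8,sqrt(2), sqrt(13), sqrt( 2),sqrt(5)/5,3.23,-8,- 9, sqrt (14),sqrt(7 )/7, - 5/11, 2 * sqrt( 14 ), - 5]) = [ - 9, - 8, - 8,-5, - 5/11,  sqrt(7 ) /7, sqrt( 5) /5, sqrt( 2 ) /2,sqrt( 2), sqrt( 2),3.23,sqrt(13),sqrt(14), 2*sqrt(14 )]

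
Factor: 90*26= 2340= 2^2*3^2*5^1*13^1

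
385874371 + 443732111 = 829606482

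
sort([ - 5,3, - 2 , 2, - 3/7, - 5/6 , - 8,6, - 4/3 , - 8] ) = [ - 8, - 8,-5,-2,- 4/3, - 5/6,-3/7,2,  3, 6 ] 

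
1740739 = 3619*481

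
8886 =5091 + 3795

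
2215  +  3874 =6089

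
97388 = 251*388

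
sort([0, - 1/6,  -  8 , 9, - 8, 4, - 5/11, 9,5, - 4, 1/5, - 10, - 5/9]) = [- 10 ,-8, - 8, - 4, - 5/9 , - 5/11 ,  -  1/6,0, 1/5, 4,5 , 9 , 9]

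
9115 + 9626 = 18741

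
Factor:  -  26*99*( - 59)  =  151866 =2^1 * 3^2*11^1*13^1*59^1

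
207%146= 61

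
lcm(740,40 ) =1480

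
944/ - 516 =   -  2+22/129 = - 1.83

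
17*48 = 816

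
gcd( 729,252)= 9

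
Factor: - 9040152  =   - 2^3*3^1 * 11^3 * 283^1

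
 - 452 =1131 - 1583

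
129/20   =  6+9/20 = 6.45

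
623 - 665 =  - 42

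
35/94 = 35/94= 0.37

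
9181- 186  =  8995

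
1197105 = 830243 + 366862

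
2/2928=1/1464 =0.00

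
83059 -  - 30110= 113169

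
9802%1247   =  1073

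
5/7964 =5/7964 =0.00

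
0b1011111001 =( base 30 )PB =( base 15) 35b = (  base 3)1001012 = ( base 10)761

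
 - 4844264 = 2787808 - 7632072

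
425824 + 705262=1131086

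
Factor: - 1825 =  - 5^2*73^1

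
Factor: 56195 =5^1*11239^1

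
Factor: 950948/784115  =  2^2*5^( - 1 )*156823^( - 1)*237737^1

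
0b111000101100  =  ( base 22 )7AK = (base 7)13402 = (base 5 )104003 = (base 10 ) 3628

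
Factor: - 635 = - 5^1*127^1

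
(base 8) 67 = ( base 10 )55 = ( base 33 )1M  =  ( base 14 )3d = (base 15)3A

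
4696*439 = 2061544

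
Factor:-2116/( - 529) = 2^2= 4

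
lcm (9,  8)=72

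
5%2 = 1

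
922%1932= 922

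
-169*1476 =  - 249444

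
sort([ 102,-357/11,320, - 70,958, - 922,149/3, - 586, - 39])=[- 922, - 586 ,-70,- 39, - 357/11 , 149/3,102,320,  958]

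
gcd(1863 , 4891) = 1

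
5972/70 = 2986/35 =85.31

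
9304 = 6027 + 3277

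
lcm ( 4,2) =4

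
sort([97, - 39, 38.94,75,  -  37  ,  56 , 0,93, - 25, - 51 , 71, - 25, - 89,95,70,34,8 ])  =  [ - 89,- 51, - 39,- 37, - 25, - 25, 0,8, 34,  38.94 , 56 , 70 , 71,  75,  93,  95,97] 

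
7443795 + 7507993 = 14951788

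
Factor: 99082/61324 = 49541/30662 =2^ (-1 )*107^1 * 463^1*15331^( - 1 )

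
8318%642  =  614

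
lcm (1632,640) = 32640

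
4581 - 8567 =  - 3986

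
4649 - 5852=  - 1203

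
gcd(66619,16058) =217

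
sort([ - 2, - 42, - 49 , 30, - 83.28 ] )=[  -  83.28,-49,-42 , - 2, 30] 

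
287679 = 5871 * 49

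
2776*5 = 13880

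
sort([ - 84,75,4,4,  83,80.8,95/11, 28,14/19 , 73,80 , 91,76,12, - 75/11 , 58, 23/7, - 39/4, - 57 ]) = [ - 84, - 57, - 39/4, - 75/11,14/19 , 23/7, 4,4,95/11,12,28,58,73, 75, 76, 80,80.8, 83,91 ] 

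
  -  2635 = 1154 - 3789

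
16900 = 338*50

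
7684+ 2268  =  9952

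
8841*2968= 26240088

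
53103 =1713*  31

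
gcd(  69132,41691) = 3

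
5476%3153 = 2323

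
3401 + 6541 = 9942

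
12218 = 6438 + 5780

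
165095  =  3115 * 53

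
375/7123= 375/7123 = 0.05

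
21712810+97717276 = 119430086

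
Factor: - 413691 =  - 3^1 * 73^1*1889^1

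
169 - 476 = -307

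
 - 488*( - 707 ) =345016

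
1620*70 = 113400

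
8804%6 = 2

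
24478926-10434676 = 14044250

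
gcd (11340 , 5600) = 140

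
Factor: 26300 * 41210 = 2^3*5^3*13^1*263^1*317^1 = 1083823000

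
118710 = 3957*30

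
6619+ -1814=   4805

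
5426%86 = 8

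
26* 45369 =1179594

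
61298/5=12259  +  3/5 = 12259.60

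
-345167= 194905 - 540072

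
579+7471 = 8050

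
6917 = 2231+4686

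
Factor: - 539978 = -2^1*37^1*7297^1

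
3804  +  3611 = 7415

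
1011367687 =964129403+47238284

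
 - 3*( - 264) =792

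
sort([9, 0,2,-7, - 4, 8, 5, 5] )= [ - 7,-4, 0, 2, 5,  5 , 8,  9]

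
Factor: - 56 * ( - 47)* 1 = 2^3 *7^1*47^1 = 2632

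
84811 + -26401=58410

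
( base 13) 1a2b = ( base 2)111101010100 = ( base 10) 3924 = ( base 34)3DE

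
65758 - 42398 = 23360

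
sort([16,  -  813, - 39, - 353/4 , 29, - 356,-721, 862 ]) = [-813, - 721,  -  356, -353/4, - 39, 16,29,862]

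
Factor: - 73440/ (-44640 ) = 51/31 = 3^1*17^1*31^( - 1) 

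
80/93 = 80/93 = 0.86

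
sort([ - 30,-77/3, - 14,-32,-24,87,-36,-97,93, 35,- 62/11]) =[ - 97, - 36,-32, - 30, - 77/3,- 24, - 14,-62/11,35, 87,  93 ]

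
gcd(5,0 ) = 5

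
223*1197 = 266931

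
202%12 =10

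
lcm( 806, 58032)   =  58032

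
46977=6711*7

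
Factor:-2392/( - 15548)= 2/13 = 2^1 * 13^(  -  1)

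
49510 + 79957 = 129467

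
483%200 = 83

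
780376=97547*8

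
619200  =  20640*30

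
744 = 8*93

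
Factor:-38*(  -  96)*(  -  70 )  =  -255360 = - 2^7* 3^1*5^1*7^1*19^1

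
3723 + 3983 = 7706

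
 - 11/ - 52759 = 11/52759 = 0.00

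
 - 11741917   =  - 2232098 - 9509819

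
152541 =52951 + 99590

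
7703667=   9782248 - 2078581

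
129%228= 129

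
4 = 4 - 0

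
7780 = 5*1556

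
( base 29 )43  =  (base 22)59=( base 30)3t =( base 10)119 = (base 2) 1110111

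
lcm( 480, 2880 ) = 2880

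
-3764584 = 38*( - 99068) 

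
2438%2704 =2438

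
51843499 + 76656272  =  128499771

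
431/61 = 431/61  =  7.07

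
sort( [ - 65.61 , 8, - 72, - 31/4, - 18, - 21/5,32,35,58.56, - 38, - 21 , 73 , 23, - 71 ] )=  [ - 72, - 71 , - 65.61, - 38, -21, - 18, - 31/4, - 21/5,  8, 23,32,  35, 58.56,73] 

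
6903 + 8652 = 15555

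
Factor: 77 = 7^1 * 11^1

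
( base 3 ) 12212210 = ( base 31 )4e9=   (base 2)1000010111111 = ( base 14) 17c3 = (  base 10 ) 4287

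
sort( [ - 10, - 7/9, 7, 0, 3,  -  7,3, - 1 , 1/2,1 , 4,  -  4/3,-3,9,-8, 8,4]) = [-10 ,  -  8,-7, - 3, - 4/3,  -  1 , - 7/9,0,1/2, 1,3, 3, 4, 4,7, 8, 9 ]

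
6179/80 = 77  +  19/80=77.24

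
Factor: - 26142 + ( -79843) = - 105985= -5^1*11^1*41^1*47^1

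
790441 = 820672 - 30231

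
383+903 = 1286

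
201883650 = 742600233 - 540716583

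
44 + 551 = 595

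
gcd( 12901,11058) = 1843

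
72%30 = 12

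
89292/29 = 89292/29= 3079.03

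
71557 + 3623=75180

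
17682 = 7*2526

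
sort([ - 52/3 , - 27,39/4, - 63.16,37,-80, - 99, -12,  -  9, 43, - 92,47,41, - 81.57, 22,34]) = [ - 99, - 92, - 81.57, - 80, - 63.16, - 27, - 52/3, - 12, - 9,39/4, 22,34  ,  37, 41,43,47 ]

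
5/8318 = 5/8318 = 0.00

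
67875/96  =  707 + 1/32 = 707.03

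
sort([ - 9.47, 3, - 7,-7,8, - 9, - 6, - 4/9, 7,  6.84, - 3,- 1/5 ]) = [ - 9.47, - 9, - 7,- 7, - 6 ,-3, - 4/9,-1/5, 3,6.84, 7, 8] 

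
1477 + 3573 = 5050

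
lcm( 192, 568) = 13632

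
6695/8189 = 6695/8189 = 0.82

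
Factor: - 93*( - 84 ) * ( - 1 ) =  - 7812 = - 2^2 * 3^2*7^1*31^1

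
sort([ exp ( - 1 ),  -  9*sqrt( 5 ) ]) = [  -  9*sqrt( 5), exp( - 1)] 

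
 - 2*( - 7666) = 15332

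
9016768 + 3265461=12282229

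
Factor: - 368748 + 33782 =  - 2^1*167483^1 = - 334966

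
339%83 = 7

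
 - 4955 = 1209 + -6164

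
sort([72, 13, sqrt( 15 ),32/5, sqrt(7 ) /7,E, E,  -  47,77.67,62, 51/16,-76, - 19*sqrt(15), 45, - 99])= [ - 99, - 76, - 19*sqrt(15 ) , - 47, sqrt( 7 )/7,E,  E, 51/16, sqrt(15), 32/5,13,45,62, 72, 77.67 ] 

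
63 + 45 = 108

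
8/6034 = 4/3017=0.00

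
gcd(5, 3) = 1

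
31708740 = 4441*7140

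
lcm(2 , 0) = 0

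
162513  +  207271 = 369784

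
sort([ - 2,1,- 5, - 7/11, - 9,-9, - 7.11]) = [ - 9, - 9, - 7.11, - 5, - 2, - 7/11,1 ] 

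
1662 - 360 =1302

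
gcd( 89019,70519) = 1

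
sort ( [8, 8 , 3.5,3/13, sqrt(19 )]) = [ 3/13, 3.5,sqrt( 19) , 8,8 ] 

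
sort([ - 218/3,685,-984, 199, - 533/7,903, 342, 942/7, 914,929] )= [ -984, - 533/7, - 218/3,942/7,199, 342,685,903,914,929]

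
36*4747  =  170892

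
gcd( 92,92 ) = 92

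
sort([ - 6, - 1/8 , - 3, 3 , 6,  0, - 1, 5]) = [ - 6, -3, - 1 ,  -  1/8,0, 3, 5, 6]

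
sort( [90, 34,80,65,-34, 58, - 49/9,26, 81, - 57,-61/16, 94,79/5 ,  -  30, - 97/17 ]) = [-57 , - 34,- 30,- 97/17, - 49/9, - 61/16,79/5,26,34, 58, 65,80,81,90,94 ] 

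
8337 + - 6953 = 1384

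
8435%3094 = 2247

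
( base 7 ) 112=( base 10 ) 58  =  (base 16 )3A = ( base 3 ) 2011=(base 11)53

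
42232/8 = 5279 =5279.00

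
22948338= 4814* 4767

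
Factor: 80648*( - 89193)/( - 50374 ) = 2^2*3^1*13^1*17^1* 89^( - 1 )*283^( - 1 )*593^1*2287^1= 3596618532/25187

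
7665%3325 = 1015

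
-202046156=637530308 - 839576464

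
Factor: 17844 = 2^2*3^1 *1487^1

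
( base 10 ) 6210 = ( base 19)H3G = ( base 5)144320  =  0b1100001000010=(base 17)1485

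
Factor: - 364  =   - 2^2*7^1*13^1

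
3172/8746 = 1586/4373=0.36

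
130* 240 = 31200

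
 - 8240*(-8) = 65920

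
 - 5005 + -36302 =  - 41307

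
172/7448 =43/1862 = 0.02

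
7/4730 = 7/4730 = 0.00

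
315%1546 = 315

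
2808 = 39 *72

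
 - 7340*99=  - 726660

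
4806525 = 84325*57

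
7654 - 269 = 7385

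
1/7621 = 1/7621 = 0.00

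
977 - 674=303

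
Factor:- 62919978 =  - 2^1 *3^1*  11^1*953333^1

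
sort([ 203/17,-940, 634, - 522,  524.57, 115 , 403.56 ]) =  [ - 940 ,  -  522, 203/17, 115 , 403.56, 524.57, 634]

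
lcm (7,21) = 21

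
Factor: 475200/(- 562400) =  -2^1*3^3*11^1* 19^(  -  1 )*37^( - 1) = -594/703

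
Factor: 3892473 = 3^2*  13^1*17^1 * 19^1 * 103^1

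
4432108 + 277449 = 4709557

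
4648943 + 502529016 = 507177959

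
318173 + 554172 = 872345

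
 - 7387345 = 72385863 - 79773208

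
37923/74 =37923/74 = 512.47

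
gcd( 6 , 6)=6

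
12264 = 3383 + 8881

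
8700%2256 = 1932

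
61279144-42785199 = 18493945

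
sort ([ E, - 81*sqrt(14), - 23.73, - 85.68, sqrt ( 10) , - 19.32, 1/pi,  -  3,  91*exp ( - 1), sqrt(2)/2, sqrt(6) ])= [ - 81*sqrt(14 ), - 85.68, - 23.73,- 19.32, - 3,1/pi, sqrt(2)/2,sqrt( 6),E,sqrt (10), 91 * exp(-1)]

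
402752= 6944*58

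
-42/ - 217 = 6/31  =  0.19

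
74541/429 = 24847/143 = 173.76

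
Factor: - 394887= - 3^1*23^1 *59^1*97^1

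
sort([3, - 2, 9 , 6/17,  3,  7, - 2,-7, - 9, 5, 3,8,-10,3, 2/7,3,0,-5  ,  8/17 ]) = [ - 10, - 9,-7 , - 5,-2,-2, 0,2/7, 6/17,8/17,3, 3,3, 3,  3, 5 , 7, 8,9 ]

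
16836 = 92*183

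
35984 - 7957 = 28027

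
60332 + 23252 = 83584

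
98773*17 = 1679141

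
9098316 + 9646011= 18744327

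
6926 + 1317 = 8243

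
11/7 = 1+ 4/7= 1.57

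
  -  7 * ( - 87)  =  609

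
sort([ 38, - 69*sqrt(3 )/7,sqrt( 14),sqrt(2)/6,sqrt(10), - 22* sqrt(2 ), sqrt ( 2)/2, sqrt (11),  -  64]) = [ - 64, - 22*sqrt(2 ) , - 69 * sqrt( 3) /7, sqrt(2) /6,sqrt(2) /2, sqrt (10),sqrt( 11),sqrt( 14),38] 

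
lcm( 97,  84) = 8148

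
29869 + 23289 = 53158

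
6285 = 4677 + 1608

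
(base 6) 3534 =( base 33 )PP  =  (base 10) 850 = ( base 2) 1101010010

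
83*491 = 40753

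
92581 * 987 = 91377447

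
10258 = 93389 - 83131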